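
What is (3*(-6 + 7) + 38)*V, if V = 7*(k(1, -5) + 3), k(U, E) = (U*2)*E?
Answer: -2009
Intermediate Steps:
k(U, E) = 2*E*U (k(U, E) = (2*U)*E = 2*E*U)
V = -49 (V = 7*(2*(-5)*1 + 3) = 7*(-10 + 3) = 7*(-7) = -49)
(3*(-6 + 7) + 38)*V = (3*(-6 + 7) + 38)*(-49) = (3*1 + 38)*(-49) = (3 + 38)*(-49) = 41*(-49) = -2009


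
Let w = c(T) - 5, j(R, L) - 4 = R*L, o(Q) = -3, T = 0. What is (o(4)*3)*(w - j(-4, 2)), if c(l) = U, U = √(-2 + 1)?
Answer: 9 - 9*I ≈ 9.0 - 9.0*I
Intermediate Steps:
U = I (U = √(-1) = I ≈ 1.0*I)
c(l) = I
j(R, L) = 4 + L*R (j(R, L) = 4 + R*L = 4 + L*R)
w = -5 + I (w = I - 5 = -5 + I ≈ -5.0 + 1.0*I)
(o(4)*3)*(w - j(-4, 2)) = (-3*3)*((-5 + I) - (4 + 2*(-4))) = -9*((-5 + I) - (4 - 8)) = -9*((-5 + I) - 1*(-4)) = -9*((-5 + I) + 4) = -9*(-1 + I) = 9 - 9*I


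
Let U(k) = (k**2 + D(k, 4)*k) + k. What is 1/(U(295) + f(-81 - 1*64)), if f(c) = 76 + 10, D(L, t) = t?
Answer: 1/88586 ≈ 1.1288e-5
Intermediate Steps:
U(k) = k**2 + 5*k (U(k) = (k**2 + 4*k) + k = k**2 + 5*k)
f(c) = 86
1/(U(295) + f(-81 - 1*64)) = 1/(295*(5 + 295) + 86) = 1/(295*300 + 86) = 1/(88500 + 86) = 1/88586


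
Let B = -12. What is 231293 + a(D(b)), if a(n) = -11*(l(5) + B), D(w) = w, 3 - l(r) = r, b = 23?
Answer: 231447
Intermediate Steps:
l(r) = 3 - r
a(n) = 154 (a(n) = -11*((3 - 1*5) - 12) = -11*((3 - 5) - 12) = -11*(-2 - 12) = -11*(-14) = 154)
231293 + a(D(b)) = 231293 + 154 = 231447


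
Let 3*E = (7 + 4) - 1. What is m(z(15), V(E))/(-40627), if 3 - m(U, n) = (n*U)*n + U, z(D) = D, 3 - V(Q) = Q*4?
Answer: 4841/121881 ≈ 0.039719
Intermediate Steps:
E = 10/3 (E = ((7 + 4) - 1)/3 = (11 - 1)/3 = (1/3)*10 = 10/3 ≈ 3.3333)
V(Q) = 3 - 4*Q (V(Q) = 3 - Q*4 = 3 - 4*Q)
m(U, n) = 3 - U - U*n**2 (m(U, n) = 3 - ((n*U)*n + U) = 3 - ((U*n)*n + U) = 3 - (U*n**2 + U) = 3 - (U + U*n**2) = 3 + (-U - U*n**2) = 3 - U - U*n**2)
m(z(15), V(E))/(-40627) = (3 - 1*15 - 1*15*(3 - 4*10/3)**2)/(-40627) = (3 - 15 - 1*15*(3 - 40/3)**2)*(-1/40627) = (3 - 15 - 1*15*(-31/3)**2)*(-1/40627) = (3 - 15 - 1*15*961/9)*(-1/40627) = (3 - 15 - 4805/3)*(-1/40627) = -4841/3*(-1/40627) = 4841/121881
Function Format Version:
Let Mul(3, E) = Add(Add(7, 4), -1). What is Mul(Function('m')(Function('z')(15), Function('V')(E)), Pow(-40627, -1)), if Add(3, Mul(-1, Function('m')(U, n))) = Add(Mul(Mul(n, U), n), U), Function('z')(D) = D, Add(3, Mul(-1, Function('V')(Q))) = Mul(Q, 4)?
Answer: Rational(4841, 121881) ≈ 0.039719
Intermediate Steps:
E = Rational(10, 3) (E = Mul(Rational(1, 3), Add(Add(7, 4), -1)) = Mul(Rational(1, 3), Add(11, -1)) = Mul(Rational(1, 3), 10) = Rational(10, 3) ≈ 3.3333)
Function('V')(Q) = Add(3, Mul(-4, Q)) (Function('V')(Q) = Add(3, Mul(-1, Mul(Q, 4))) = Add(3, Mul(-1, Mul(4, Q))) = Add(3, Mul(-4, Q)))
Function('m')(U, n) = Add(3, Mul(-1, U), Mul(-1, U, Pow(n, 2))) (Function('m')(U, n) = Add(3, Mul(-1, Add(Mul(Mul(n, U), n), U))) = Add(3, Mul(-1, Add(Mul(Mul(U, n), n), U))) = Add(3, Mul(-1, Add(Mul(U, Pow(n, 2)), U))) = Add(3, Mul(-1, Add(U, Mul(U, Pow(n, 2))))) = Add(3, Add(Mul(-1, U), Mul(-1, U, Pow(n, 2)))) = Add(3, Mul(-1, U), Mul(-1, U, Pow(n, 2))))
Mul(Function('m')(Function('z')(15), Function('V')(E)), Pow(-40627, -1)) = Mul(Add(3, Mul(-1, 15), Mul(-1, 15, Pow(Add(3, Mul(-4, Rational(10, 3))), 2))), Pow(-40627, -1)) = Mul(Add(3, -15, Mul(-1, 15, Pow(Add(3, Rational(-40, 3)), 2))), Rational(-1, 40627)) = Mul(Add(3, -15, Mul(-1, 15, Pow(Rational(-31, 3), 2))), Rational(-1, 40627)) = Mul(Add(3, -15, Mul(-1, 15, Rational(961, 9))), Rational(-1, 40627)) = Mul(Add(3, -15, Rational(-4805, 3)), Rational(-1, 40627)) = Mul(Rational(-4841, 3), Rational(-1, 40627)) = Rational(4841, 121881)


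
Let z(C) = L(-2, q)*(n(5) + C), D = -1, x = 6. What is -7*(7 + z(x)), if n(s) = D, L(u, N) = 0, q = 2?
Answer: -49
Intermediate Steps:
n(s) = -1
z(C) = 0 (z(C) = 0*(-1 + C) = 0)
-7*(7 + z(x)) = -7*(7 + 0) = -7*7 = -49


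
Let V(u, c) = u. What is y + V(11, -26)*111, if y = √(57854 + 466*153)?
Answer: 1221 + 8*√2018 ≈ 1580.4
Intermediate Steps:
y = 8*√2018 (y = √(57854 + 71298) = √129152 = 8*√2018 ≈ 359.38)
y + V(11, -26)*111 = 8*√2018 + 11*111 = 8*√2018 + 1221 = 1221 + 8*√2018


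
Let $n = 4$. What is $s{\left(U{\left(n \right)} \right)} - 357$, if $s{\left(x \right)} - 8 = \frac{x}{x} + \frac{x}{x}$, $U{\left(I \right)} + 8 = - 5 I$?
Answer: $-347$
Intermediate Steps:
$U{\left(I \right)} = -8 - 5 I$
$s{\left(x \right)} = 10$ ($s{\left(x \right)} = 8 + \left(\frac{x}{x} + \frac{x}{x}\right) = 8 + \left(1 + 1\right) = 8 + 2 = 10$)
$s{\left(U{\left(n \right)} \right)} - 357 = 10 - 357 = -347$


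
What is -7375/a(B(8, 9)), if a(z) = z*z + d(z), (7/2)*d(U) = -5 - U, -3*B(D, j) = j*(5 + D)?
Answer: -10325/2143 ≈ -4.8180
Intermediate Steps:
B(D, j) = -j*(5 + D)/3
d(U) = -10/7 - 2*U/7 (d(U) = 2*(-5 - U)/7 = -10/7 - 2*U/7)
a(z) = -10/7 + z**2 - 2*z/7 (a(z) = z*z + (-10/7 - 2*z/7) = z**2 + (-10/7 - 2*z/7) = -10/7 + z**2 - 2*z/7)
-7375/a(B(8, 9)) = -7375/(-10/7 + (-1/3*9*(5 + 8))**2 - (-2)*9*(5 + 8)/21) = -7375/(-10/7 + (-1/3*9*13)**2 - (-2)*9*13/21) = -7375/(-10/7 + (-39)**2 - 2/7*(-39)) = -7375/(-10/7 + 1521 + 78/7) = -7375/10715/7 = -7375*7/10715 = -10325/2143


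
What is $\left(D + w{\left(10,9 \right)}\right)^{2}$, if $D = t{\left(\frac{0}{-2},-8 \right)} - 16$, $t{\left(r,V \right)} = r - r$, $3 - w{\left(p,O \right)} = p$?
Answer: $529$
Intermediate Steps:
$w{\left(p,O \right)} = 3 - p$
$t{\left(r,V \right)} = 0$
$D = -16$ ($D = 0 - 16 = -16$)
$\left(D + w{\left(10,9 \right)}\right)^{2} = \left(-16 + \left(3 - 10\right)\right)^{2} = \left(-16 - 7\right)^{2} = \left(-23\right)^{2} = 529$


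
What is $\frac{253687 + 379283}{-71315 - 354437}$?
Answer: $- \frac{316485}{212876} \approx -1.4867$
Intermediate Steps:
$\frac{253687 + 379283}{-71315 - 354437} = \frac{632970}{-425752} = 632970 \left(- \frac{1}{425752}\right) = - \frac{316485}{212876}$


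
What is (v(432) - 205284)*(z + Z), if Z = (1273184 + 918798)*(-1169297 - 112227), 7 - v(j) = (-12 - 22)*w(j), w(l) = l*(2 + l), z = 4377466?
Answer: -17330057201222615130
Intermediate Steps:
v(j) = 7 + 34*j*(2 + j) (v(j) = 7 - (-12 - 22)*j*(2 + j) = 7 - (-34)*j*(2 + j) = 7 + 34*j*(2 + j))
Z = -2809077540568 (Z = 2191982*(-1281524) = -2809077540568)
(v(432) - 205284)*(z + Z) = ((7 + 34*432*(2 + 432)) - 205284)*(4377466 - 2809077540568) = ((7 + 34*432*434) - 205284)*(-2809073163102) = ((7 + 6374592) - 205284)*(-2809073163102) = (6374599 - 205284)*(-2809073163102) = 6169315*(-2809073163102) = -17330057201222615130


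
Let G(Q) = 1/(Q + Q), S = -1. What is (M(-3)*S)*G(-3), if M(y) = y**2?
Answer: 3/2 ≈ 1.5000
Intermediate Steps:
G(Q) = 1/(2*Q)
(M(-3)*S)*G(-3) = ((-3)**2*(-1))*((1/2)/(-3)) = (9*(-1))*((1/2)*(-1/3)) = -9*(-1/6) = 3/2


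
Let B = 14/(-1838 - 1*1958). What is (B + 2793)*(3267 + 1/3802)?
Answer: 65845765696445/7216196 ≈ 9.1247e+6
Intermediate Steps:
B = -7/1898 (B = 14/(-1838 - 1958) = 14/(-3796) = 14*(-1/3796) = -7/1898 ≈ -0.0036881)
(B + 2793)*(3267 + 1/3802) = (-7/1898 + 2793)*(3267 + 1/3802) = 5301107*(3267 + 1/3802)/1898 = (5301107/1898)*(12421135/3802) = 65845765696445/7216196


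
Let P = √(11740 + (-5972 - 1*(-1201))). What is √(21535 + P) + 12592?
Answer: 12592 + √(21535 + √6969) ≈ 12739.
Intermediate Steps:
P = √6969 (P = √(11740 + (-5972 + 1201)) = √(11740 - 4771) = √6969 ≈ 83.480)
√(21535 + P) + 12592 = √(21535 + √6969) + 12592 = 12592 + √(21535 + √6969)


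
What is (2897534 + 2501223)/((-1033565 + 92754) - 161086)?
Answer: -5398757/1101897 ≈ -4.8995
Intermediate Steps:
(2897534 + 2501223)/((-1033565 + 92754) - 161086) = 5398757/(-940811 - 161086) = 5398757/(-1101897) = 5398757*(-1/1101897) = -5398757/1101897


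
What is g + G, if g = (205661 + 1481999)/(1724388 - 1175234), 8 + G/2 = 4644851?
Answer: 2550734956652/274577 ≈ 9.2897e+6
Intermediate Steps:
G = 9289686 (G = -16 + 2*4644851 = -16 + 9289702 = 9289686)
g = 843830/274577 (g = 1687660/549154 = 1687660*(1/549154) = 843830/274577 ≈ 3.0732)
g + G = 843830/274577 + 9289686 = 2550734956652/274577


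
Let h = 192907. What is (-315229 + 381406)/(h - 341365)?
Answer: -22059/49486 ≈ -0.44576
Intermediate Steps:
(-315229 + 381406)/(h - 341365) = (-315229 + 381406)/(192907 - 341365) = 66177/(-148458) = 66177*(-1/148458) = -22059/49486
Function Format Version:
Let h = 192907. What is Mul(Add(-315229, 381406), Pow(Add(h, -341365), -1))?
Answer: Rational(-22059, 49486) ≈ -0.44576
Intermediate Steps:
Mul(Add(-315229, 381406), Pow(Add(h, -341365), -1)) = Mul(Add(-315229, 381406), Pow(Add(192907, -341365), -1)) = Mul(66177, Pow(-148458, -1)) = Mul(66177, Rational(-1, 148458)) = Rational(-22059, 49486)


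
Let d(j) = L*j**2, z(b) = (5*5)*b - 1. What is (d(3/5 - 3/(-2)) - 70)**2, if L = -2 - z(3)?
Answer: 102596641/625 ≈ 1.6415e+5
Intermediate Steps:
z(b) = -1 + 25*b (z(b) = 25*b - 1 = -1 + 25*b)
L = -76 (L = -2 - (-1 + 25*3) = -2 - (-1 + 75) = -2 - 1*74 = -2 - 74 = -76)
d(j) = -76*j**2
(d(3/5 - 3/(-2)) - 70)**2 = (-76*(3/5 - 3/(-2))**2 - 70)**2 = (-76*(3*(1/5) - 3*(-1/2))**2 - 70)**2 = (-76*(3/5 + 3/2)**2 - 70)**2 = (-76*(21/10)**2 - 70)**2 = (-76*441/100 - 70)**2 = (-8379/25 - 70)**2 = (-10129/25)**2 = 102596641/625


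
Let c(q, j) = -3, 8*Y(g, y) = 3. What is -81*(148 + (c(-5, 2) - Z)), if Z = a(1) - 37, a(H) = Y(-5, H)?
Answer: -117693/8 ≈ -14712.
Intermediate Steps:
Y(g, y) = 3/8 (Y(g, y) = (⅛)*3 = 3/8)
a(H) = 3/8
Z = -293/8 (Z = 3/8 - 37 = -293/8 ≈ -36.625)
-81*(148 + (c(-5, 2) - Z)) = -81*(148 + (-3 - 1*(-293/8))) = -81*(148 + (-3 + 293/8)) = -81*(148 + 269/8) = -81*1453/8 = -117693/8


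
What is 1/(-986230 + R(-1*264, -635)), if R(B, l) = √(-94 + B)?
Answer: -493115/486324806629 - I*√358/972649613258 ≈ -1.014e-6 - 1.9453e-11*I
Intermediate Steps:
1/(-986230 + R(-1*264, -635)) = 1/(-986230 + √(-94 - 1*264)) = 1/(-986230 + √(-94 - 264)) = 1/(-986230 + √(-358)) = 1/(-986230 + I*√358)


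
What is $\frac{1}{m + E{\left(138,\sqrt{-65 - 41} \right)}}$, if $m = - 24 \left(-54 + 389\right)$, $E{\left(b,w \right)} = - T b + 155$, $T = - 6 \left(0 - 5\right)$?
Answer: $- \frac{1}{12025} \approx -8.316 \cdot 10^{-5}$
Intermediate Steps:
$T = 30$ ($T = \left(-6\right) \left(-5\right) = 30$)
$E{\left(b,w \right)} = 155 - 30 b$ ($E{\left(b,w \right)} = \left(-1\right) 30 b + 155 = - 30 b + 155 = 155 - 30 b$)
$m = -8040$ ($m = \left(-24\right) 335 = -8040$)
$\frac{1}{m + E{\left(138,\sqrt{-65 - 41} \right)}} = \frac{1}{-8040 + \left(155 - 4140\right)} = \frac{1}{-8040 - 3985} = \frac{1}{-12025} = - \frac{1}{12025}$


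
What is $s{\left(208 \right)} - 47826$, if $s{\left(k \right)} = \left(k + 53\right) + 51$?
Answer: $-47514$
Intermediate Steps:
$s{\left(k \right)} = 104 + k$ ($s{\left(k \right)} = \left(53 + k\right) + 51 = 104 + k$)
$s{\left(208 \right)} - 47826 = \left(104 + 208\right) - 47826 = 312 - 47826 = -47514$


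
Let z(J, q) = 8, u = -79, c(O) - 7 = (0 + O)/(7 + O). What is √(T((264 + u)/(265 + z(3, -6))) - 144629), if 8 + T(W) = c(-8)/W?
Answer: 5*I*√7919110/37 ≈ 380.28*I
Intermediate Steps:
c(O) = 7 + O/(7 + O) (c(O) = 7 + (0 + O)/(7 + O) = 7 + O/(7 + O))
T(W) = -8 + 15/W (T(W) = -8 + ((49 + 8*(-8))/(7 - 8))/W = -8 + ((49 - 64)/(-1))/W = -8 + (-1*(-15))/W = -8 + 15/W)
√(T((264 + u)/(265 + z(3, -6))) - 144629) = √((-8 + 15/(((264 - 79)/(265 + 8)))) - 144629) = √((-8 + 15/((185/273))) - 144629) = √((-8 + 15/((185*(1/273)))) - 144629) = √((-8 + 15/(185/273)) - 144629) = √((-8 + 15*(273/185)) - 144629) = √((-8 + 819/37) - 144629) = √(523/37 - 144629) = √(-5350750/37) = 5*I*√7919110/37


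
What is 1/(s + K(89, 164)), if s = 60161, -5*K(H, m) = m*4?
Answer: 5/300149 ≈ 1.6658e-5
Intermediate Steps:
K(H, m) = -4*m/5 (K(H, m) = -m*4/5 = -4*m/5)
1/(s + K(89, 164)) = 1/(60161 - ⅘*164) = 1/(60161 - 656/5) = 1/(300149/5) = 5/300149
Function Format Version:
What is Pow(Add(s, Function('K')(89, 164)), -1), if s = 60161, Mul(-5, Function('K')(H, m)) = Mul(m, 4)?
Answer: Rational(5, 300149) ≈ 1.6658e-5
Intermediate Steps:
Function('K')(H, m) = Mul(Rational(-4, 5), m) (Function('K')(H, m) = Mul(Rational(-1, 5), Mul(m, 4)) = Mul(Rational(-1, 5), Mul(4, m)) = Mul(Rational(-4, 5), m))
Pow(Add(s, Function('K')(89, 164)), -1) = Pow(Add(60161, Mul(Rational(-4, 5), 164)), -1) = Pow(Add(60161, Rational(-656, 5)), -1) = Pow(Rational(300149, 5), -1) = Rational(5, 300149)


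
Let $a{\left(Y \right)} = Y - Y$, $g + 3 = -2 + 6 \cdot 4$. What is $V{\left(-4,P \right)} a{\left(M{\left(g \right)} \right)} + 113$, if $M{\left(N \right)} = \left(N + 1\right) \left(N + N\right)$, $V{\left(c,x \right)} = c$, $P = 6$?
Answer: $113$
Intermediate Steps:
$g = 19$ ($g = -3 + \left(-2 + 6 \cdot 4\right) = -3 + \left(-2 + 24\right) = -3 + 22 = 19$)
$M{\left(N \right)} = 2 N \left(1 + N\right)$ ($M{\left(N \right)} = \left(1 + N\right) 2 N = 2 N \left(1 + N\right)$)
$a{\left(Y \right)} = 0$
$V{\left(-4,P \right)} a{\left(M{\left(g \right)} \right)} + 113 = \left(-4\right) 0 + 113 = 0 + 113 = 113$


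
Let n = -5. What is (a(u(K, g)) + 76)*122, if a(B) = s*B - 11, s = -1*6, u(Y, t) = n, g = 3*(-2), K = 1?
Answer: 11590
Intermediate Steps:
g = -6
u(Y, t) = -5
s = -6
a(B) = -11 - 6*B (a(B) = -6*B - 11 = -11 - 6*B)
(a(u(K, g)) + 76)*122 = ((-11 - 6*(-5)) + 76)*122 = ((-11 + 30) + 76)*122 = (19 + 76)*122 = 95*122 = 11590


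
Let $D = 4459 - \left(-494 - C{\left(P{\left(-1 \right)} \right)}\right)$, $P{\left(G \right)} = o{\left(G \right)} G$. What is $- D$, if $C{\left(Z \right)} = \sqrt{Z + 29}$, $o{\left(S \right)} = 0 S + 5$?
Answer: $-4953 - 2 \sqrt{6} \approx -4957.9$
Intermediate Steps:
$o{\left(S \right)} = 5$ ($o{\left(S \right)} = 0 + 5 = 5$)
$P{\left(G \right)} = 5 G$
$C{\left(Z \right)} = \sqrt{29 + Z}$
$D = 4953 + 2 \sqrt{6}$ ($D = 4459 - \left(-494 - \sqrt{29 + 5 \left(-1\right)}\right) = 4459 - \left(-494 - \sqrt{29 - 5}\right) = 4459 - \left(-494 - 2 \sqrt{6}\right) = 4459 + \left(494 + 2 \sqrt{6}\right) = 4953 + 2 \sqrt{6} \approx 4957.9$)
$- D = - (4953 + 2 \sqrt{6}) = -4953 - 2 \sqrt{6}$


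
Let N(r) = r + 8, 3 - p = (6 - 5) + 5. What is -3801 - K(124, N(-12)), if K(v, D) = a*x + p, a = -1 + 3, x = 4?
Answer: -3806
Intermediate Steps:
p = -3 (p = 3 - ((6 - 5) + 5) = 3 - (1 + 5) = 3 - 1*6 = 3 - 6 = -3)
a = 2
N(r) = 8 + r
K(v, D) = 5 (K(v, D) = 2*4 - 3 = 8 - 3 = 5)
-3801 - K(124, N(-12)) = -3801 - 1*5 = -3801 - 5 = -3806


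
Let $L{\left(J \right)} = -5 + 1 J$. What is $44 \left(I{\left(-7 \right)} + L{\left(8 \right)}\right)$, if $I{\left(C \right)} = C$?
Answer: $-176$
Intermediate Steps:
$L{\left(J \right)} = -5 + J$
$44 \left(I{\left(-7 \right)} + L{\left(8 \right)}\right) = 44 \left(-7 + \left(-5 + 8\right)\right) = 44 \left(-7 + 3\right) = 44 \left(-4\right) = -176$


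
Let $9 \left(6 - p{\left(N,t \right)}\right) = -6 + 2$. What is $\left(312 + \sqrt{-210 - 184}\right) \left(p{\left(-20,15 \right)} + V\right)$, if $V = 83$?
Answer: $\frac{83720}{3} + \frac{805 i \sqrt{394}}{9} \approx 27907.0 + 1775.4 i$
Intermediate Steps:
$p{\left(N,t \right)} = \frac{58}{9}$ ($p{\left(N,t \right)} = 6 - \frac{-6 + 2}{9} = 6 - - \frac{4}{9} = 6 + \frac{4}{9} = \frac{58}{9}$)
$\left(312 + \sqrt{-210 - 184}\right) \left(p{\left(-20,15 \right)} + V\right) = \left(312 + \sqrt{-210 - 184}\right) \left(\frac{58}{9} + 83\right) = \left(312 + \sqrt{-394}\right) \frac{805}{9} = \left(312 + i \sqrt{394}\right) \frac{805}{9} = \frac{83720}{3} + \frac{805 i \sqrt{394}}{9}$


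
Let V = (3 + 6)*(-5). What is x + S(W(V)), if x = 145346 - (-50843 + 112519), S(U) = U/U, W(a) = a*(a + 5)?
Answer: 83671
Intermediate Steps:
V = -45 (V = 9*(-5) = -45)
W(a) = a*(5 + a)
S(U) = 1
x = 83670 (x = 145346 - 1*61676 = 145346 - 61676 = 83670)
x + S(W(V)) = 83670 + 1 = 83671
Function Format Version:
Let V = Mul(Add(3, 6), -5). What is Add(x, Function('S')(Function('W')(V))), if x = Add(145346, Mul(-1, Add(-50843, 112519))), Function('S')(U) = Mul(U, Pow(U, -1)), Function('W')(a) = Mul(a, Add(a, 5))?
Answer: 83671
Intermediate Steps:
V = -45 (V = Mul(9, -5) = -45)
Function('W')(a) = Mul(a, Add(5, a))
Function('S')(U) = 1
x = 83670 (x = Add(145346, Mul(-1, 61676)) = Add(145346, -61676) = 83670)
Add(x, Function('S')(Function('W')(V))) = Add(83670, 1) = 83671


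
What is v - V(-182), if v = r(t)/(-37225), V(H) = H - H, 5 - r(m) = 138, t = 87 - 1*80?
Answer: 133/37225 ≈ 0.0035729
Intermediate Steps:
t = 7 (t = 87 - 80 = 7)
r(m) = -133 (r(m) = 5 - 1*138 = 5 - 138 = -133)
V(H) = 0
v = 133/37225 (v = -133/(-37225) = -133*(-1/37225) = 133/37225 ≈ 0.0035729)
v - V(-182) = 133/37225 - 1*0 = 133/37225 + 0 = 133/37225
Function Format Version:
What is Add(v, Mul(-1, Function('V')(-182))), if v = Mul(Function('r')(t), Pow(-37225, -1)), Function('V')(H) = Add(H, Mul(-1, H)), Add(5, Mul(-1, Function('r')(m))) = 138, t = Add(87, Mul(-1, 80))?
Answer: Rational(133, 37225) ≈ 0.0035729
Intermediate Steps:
t = 7 (t = Add(87, -80) = 7)
Function('r')(m) = -133 (Function('r')(m) = Add(5, Mul(-1, 138)) = Add(5, -138) = -133)
Function('V')(H) = 0
v = Rational(133, 37225) (v = Mul(-133, Pow(-37225, -1)) = Mul(-133, Rational(-1, 37225)) = Rational(133, 37225) ≈ 0.0035729)
Add(v, Mul(-1, Function('V')(-182))) = Add(Rational(133, 37225), Mul(-1, 0)) = Add(Rational(133, 37225), 0) = Rational(133, 37225)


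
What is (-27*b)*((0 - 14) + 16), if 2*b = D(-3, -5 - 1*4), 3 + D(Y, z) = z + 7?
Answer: 135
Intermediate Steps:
D(Y, z) = 4 + z (D(Y, z) = -3 + (z + 7) = -3 + (7 + z) = 4 + z)
b = -5/2 (b = (4 + (-5 - 1*4))/2 = (4 + (-5 - 4))/2 = (4 - 9)/2 = (½)*(-5) = -5/2 ≈ -2.5000)
(-27*b)*((0 - 14) + 16) = (-27*(-5/2))*((0 - 14) + 16) = 135*(-14 + 16)/2 = (135/2)*2 = 135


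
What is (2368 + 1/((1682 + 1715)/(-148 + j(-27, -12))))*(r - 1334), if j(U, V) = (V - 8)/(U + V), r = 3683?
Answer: 245638055736/44161 ≈ 5.5623e+6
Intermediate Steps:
j(U, V) = (-8 + V)/(U + V)
(2368 + 1/((1682 + 1715)/(-148 + j(-27, -12))))*(r - 1334) = (2368 + 1/((1682 + 1715)/(-148 + (-8 - 12)/(-27 - 12))))*(3683 - 1334) = (2368 + 1/(3397/(-148 - 20/(-39))))*2349 = (2368 + 1/(3397/(-148 - 1/39*(-20))))*2349 = (2368 + 1/(3397/(-148 + 20/39)))*2349 = (2368 + 1/(3397/(-5752/39)))*2349 = (2368 + 1/(3397*(-39/5752)))*2349 = (2368 + 1/(-132483/5752))*2349 = (2368 - 5752/132483)*2349 = (313713992/132483)*2349 = 245638055736/44161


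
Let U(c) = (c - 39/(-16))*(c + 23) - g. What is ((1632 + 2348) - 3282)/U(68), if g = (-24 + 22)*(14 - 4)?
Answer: 11168/102877 ≈ 0.10856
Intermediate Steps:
g = -20 (g = -2*10 = -20)
U(c) = 20 + (23 + c)*(39/16 + c) (U(c) = (c - 39/(-16))*(c + 23) - 1*(-20) = (c - 39*(-1/16))*(23 + c) + 20 = (c + 39/16)*(23 + c) + 20 = (39/16 + c)*(23 + c) + 20 = (23 + c)*(39/16 + c) + 20 = 20 + (23 + c)*(39/16 + c))
((1632 + 2348) - 3282)/U(68) = ((1632 + 2348) - 3282)/(1217/16 + 68² + (407/16)*68) = (3980 - 3282)/(1217/16 + 4624 + 6919/4) = 698/(102877/16) = 698*(16/102877) = 11168/102877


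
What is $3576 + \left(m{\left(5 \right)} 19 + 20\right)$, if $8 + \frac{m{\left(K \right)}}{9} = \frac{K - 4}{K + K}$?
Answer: $\frac{22451}{10} \approx 2245.1$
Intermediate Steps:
$m{\left(K \right)} = -72 + \frac{9 \left(-4 + K\right)}{2 K}$ ($m{\left(K \right)} = -72 + 9 \frac{K - 4}{K + K} = -72 + 9 \frac{-4 + K}{2 K} = -72 + \frac{9 \left(-4 + K\right)}{2 K}$)
$3576 + \left(m{\left(5 \right)} 19 + 20\right) = 3576 + \left(\left(- \frac{135}{2} - \frac{18}{5}\right) 19 + 20\right) = 3576 + \left(\left(- \frac{711}{10}\right) 19 + 20\right) = 3576 + \left(- \frac{13509}{10} + 20\right) = 3576 - \frac{13309}{10} = \frac{22451}{10}$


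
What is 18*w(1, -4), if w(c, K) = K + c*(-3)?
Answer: -126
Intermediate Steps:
w(c, K) = K - 3*c
18*w(1, -4) = 18*(-4 - 3*1) = 18*(-4 - 3) = 18*(-7) = -126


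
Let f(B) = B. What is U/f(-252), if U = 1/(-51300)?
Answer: 1/12927600 ≈ 7.7354e-8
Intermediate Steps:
U = -1/51300 ≈ -1.9493e-5
U/f(-252) = -1/51300/(-252) = -1/51300*(-1/252) = 1/12927600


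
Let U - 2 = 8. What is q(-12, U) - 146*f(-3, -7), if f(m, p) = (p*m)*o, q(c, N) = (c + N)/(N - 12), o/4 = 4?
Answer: -49055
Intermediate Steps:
o = 16 (o = 4*4 = 16)
U = 10 (U = 2 + 8 = 10)
q(c, N) = (N + c)/(-12 + N)
f(m, p) = 16*m*p (f(m, p) = (p*m)*16 = (m*p)*16 = 16*m*p)
q(-12, U) - 146*f(-3, -7) = (10 - 12)/(-12 + 10) - 2336*(-3)*(-7) = -2/(-2) - 146*336 = -½*(-2) - 49056 = 1 - 49056 = -49055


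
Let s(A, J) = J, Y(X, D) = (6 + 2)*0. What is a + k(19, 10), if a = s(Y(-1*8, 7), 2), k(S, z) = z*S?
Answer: 192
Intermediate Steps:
k(S, z) = S*z
Y(X, D) = 0 (Y(X, D) = 8*0 = 0)
a = 2
a + k(19, 10) = 2 + 19*10 = 2 + 190 = 192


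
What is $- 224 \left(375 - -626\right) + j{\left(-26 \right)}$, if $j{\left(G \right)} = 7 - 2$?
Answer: $-224219$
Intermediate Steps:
$j{\left(G \right)} = 5$ ($j{\left(G \right)} = 7 - 2 = 5$)
$- 224 \left(375 - -626\right) + j{\left(-26 \right)} = - 224 \left(375 - -626\right) + 5 = - 224 \left(375 + 626\right) + 5 = \left(-224\right) 1001 + 5 = -224224 + 5 = -224219$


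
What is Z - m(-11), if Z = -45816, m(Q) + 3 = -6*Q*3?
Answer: -46011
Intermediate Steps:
m(Q) = -3 - 18*Q (m(Q) = -3 - 6*Q*3 = -3 - 18*Q)
Z - m(-11) = -45816 - (-3 - 18*(-11)) = -45816 - (-3 + 198) = -45816 - 1*195 = -45816 - 195 = -46011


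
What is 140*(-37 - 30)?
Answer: -9380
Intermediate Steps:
140*(-37 - 30) = 140*(-67) = -9380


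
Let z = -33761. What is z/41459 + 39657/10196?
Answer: 1299912407/422715964 ≈ 3.0751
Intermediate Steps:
z/41459 + 39657/10196 = -33761/41459 + 39657/10196 = 1299912407/422715964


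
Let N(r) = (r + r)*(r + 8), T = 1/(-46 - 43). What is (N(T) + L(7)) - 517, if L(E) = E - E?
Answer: -4096579/7921 ≈ -517.18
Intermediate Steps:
L(E) = 0
T = -1/89 (T = 1/(-89) = -1/89 ≈ -0.011236)
N(r) = 2*r*(8 + r) (N(r) = (2*r)*(8 + r) = 2*r*(8 + r))
(N(T) + L(7)) - 517 = (2*(-1/89)*(8 - 1/89) + 0) - 517 = (2*(-1/89)*(711/89) + 0) - 517 = (-1422/7921 + 0) - 517 = -1422/7921 - 517 = -4096579/7921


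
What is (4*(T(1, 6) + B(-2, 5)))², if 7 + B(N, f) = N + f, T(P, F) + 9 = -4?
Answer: 4624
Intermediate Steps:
T(P, F) = -13 (T(P, F) = -9 - 4 = -13)
B(N, f) = -7 + N + f (B(N, f) = -7 + (N + f) = -7 + N + f)
(4*(T(1, 6) + B(-2, 5)))² = (4*(-13 + (-7 - 2 + 5)))² = (4*(-13 - 4))² = (4*(-17))² = (-68)² = 4624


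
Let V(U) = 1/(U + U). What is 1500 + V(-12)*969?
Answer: 11677/8 ≈ 1459.6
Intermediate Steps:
V(U) = 1/(2*U)
1500 + V(-12)*969 = 1500 + ((½)/(-12))*969 = 1500 + ((½)*(-1/12))*969 = 1500 - 1/24*969 = 1500 - 323/8 = 11677/8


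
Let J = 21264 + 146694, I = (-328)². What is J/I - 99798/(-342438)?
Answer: 5687655803/3070070816 ≈ 1.8526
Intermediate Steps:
I = 107584
J = 167958
J/I - 99798/(-342438) = 167958/107584 - 99798/(-342438) = 167958*(1/107584) - 99798*(-1/342438) = 83979/53792 + 16633/57073 = 5687655803/3070070816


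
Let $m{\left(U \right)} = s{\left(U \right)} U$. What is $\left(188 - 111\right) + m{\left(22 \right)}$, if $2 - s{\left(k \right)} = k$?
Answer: $-363$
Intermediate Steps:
$s{\left(k \right)} = 2 - k$
$m{\left(U \right)} = U \left(2 - U\right)$ ($m{\left(U \right)} = \left(2 - U\right) U = U \left(2 - U\right)$)
$\left(188 - 111\right) + m{\left(22 \right)} = \left(188 - 111\right) + 22 \left(2 - 22\right) = 77 + 22 \left(2 - 22\right) = 77 + 22 \left(-20\right) = 77 - 440 = -363$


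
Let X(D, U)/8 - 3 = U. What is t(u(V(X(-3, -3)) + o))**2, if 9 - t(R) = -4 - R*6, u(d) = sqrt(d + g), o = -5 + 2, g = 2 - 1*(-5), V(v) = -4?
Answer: 169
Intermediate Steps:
X(D, U) = 24 + 8*U
g = 7 (g = 2 + 5 = 7)
o = -3
u(d) = sqrt(7 + d) (u(d) = sqrt(d + 7) = sqrt(7 + d))
t(R) = 13 + 6*R (t(R) = 9 - (-4 - R*6) = 9 - (-4 - 6*R) = 9 + (4 + 6*R) = 13 + 6*R)
t(u(V(X(-3, -3)) + o))**2 = (13 + 6*sqrt(7 + (-4 - 3)))**2 = (13 + 6*sqrt(7 - 7))**2 = (13 + 6*sqrt(0))**2 = (13 + 6*0)**2 = (13 + 0)**2 = 13**2 = 169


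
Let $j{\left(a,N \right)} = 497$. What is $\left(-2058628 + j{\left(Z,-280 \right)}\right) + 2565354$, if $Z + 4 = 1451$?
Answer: $507223$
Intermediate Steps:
$Z = 1447$ ($Z = -4 + 1451 = 1447$)
$\left(-2058628 + j{\left(Z,-280 \right)}\right) + 2565354 = \left(-2058628 + 497\right) + 2565354 = -2058131 + 2565354 = 507223$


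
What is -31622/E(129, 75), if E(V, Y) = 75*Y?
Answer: -31622/5625 ≈ -5.6217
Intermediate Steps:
-31622/E(129, 75) = -31622/(75*75) = -31622/5625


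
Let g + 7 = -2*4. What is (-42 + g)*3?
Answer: -171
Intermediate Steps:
g = -15 (g = -7 - 2*4 = -7 - 8 = -15)
(-42 + g)*3 = (-42 - 15)*3 = -57*3 = -171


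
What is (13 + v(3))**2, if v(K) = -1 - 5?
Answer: 49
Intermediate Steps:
v(K) = -6
(13 + v(3))**2 = (13 - 6)**2 = 7**2 = 49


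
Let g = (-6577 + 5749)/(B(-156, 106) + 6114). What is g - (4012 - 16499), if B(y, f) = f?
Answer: 19417078/1555 ≈ 12487.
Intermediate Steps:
g = -207/1555 (g = (-6577 + 5749)/(106 + 6114) = -828/6220 = -828*1/6220 = -207/1555 ≈ -0.13312)
g - (4012 - 16499) = -207/1555 - (4012 - 16499) = -207/1555 - 1*(-12487) = -207/1555 + 12487 = 19417078/1555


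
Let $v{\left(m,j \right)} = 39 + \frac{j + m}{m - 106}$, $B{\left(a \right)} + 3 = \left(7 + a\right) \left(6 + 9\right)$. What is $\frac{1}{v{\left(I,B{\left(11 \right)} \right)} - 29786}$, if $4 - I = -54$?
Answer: $- \frac{48}{1428181} \approx -3.3609 \cdot 10^{-5}$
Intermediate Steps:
$I = 58$ ($I = 4 - -54 = 4 + 54 = 58$)
$B{\left(a \right)} = 102 + 15 a$ ($B{\left(a \right)} = -3 + \left(7 + a\right) \left(6 + 9\right) = -3 + \left(7 + a\right) 15 = -3 + \left(105 + 15 a\right) = 102 + 15 a$)
$v{\left(m,j \right)} = 39 + \frac{j + m}{-106 + m}$
$\frac{1}{v{\left(I,B{\left(11 \right)} \right)} - 29786} = \frac{1}{\frac{-4134 + \left(102 + 15 \cdot 11\right) + 40 \cdot 58}{-106 + 58} - 29786} = \frac{1}{\frac{-4134 + \left(102 + 165\right) + 2320}{-48} - 29786} = \frac{1}{- \frac{-4134 + 267 + 2320}{48} - 29786} = \frac{1}{\left(- \frac{1}{48}\right) \left(-1547\right) - 29786} = \frac{1}{\frac{1547}{48} - 29786} = \frac{1}{- \frac{1428181}{48}} = - \frac{48}{1428181}$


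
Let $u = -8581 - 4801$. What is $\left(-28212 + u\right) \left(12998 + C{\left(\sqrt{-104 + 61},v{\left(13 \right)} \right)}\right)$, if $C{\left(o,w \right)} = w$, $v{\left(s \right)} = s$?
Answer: $-541179534$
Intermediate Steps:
$u = -13382$
$\left(-28212 + u\right) \left(12998 + C{\left(\sqrt{-104 + 61},v{\left(13 \right)} \right)}\right) = \left(-28212 - 13382\right) \left(12998 + 13\right) = \left(-41594\right) 13011 = -541179534$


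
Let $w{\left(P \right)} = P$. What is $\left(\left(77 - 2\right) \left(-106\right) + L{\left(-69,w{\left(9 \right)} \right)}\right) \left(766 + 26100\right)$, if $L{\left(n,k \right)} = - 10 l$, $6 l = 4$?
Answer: $- \frac{641291420}{3} \approx -2.1376 \cdot 10^{8}$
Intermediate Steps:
$l = \frac{2}{3}$ ($l = \frac{1}{6} \cdot 4 = \frac{2}{3} \approx 0.66667$)
$L{\left(n,k \right)} = - \frac{20}{3}$ ($L{\left(n,k \right)} = \left(-10\right) \frac{2}{3} = - \frac{20}{3}$)
$\left(\left(77 - 2\right) \left(-106\right) + L{\left(-69,w{\left(9 \right)} \right)}\right) \left(766 + 26100\right) = \left(\left(77 - 2\right) \left(-106\right) - \frac{20}{3}\right) \left(766 + 26100\right) = \left(75 \left(-106\right) - \frac{20}{3}\right) 26866 = \left(-7950 - \frac{20}{3}\right) 26866 = \left(- \frac{23870}{3}\right) 26866 = - \frac{641291420}{3}$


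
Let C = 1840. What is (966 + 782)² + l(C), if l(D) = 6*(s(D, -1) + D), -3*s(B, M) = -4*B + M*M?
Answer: 3081262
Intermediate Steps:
s(B, M) = -M²/3 + 4*B/3 (s(B, M) = -(-4*B + M*M)/3 = -(-4*B + M²)/3 = -(M² - 4*B)/3 = -M²/3 + 4*B/3)
l(D) = -2 + 14*D (l(D) = 6*((-⅓*(-1)² + 4*D/3) + D) = 6*((-⅓*1 + 4*D/3) + D) = 6*((-⅓ + 4*D/3) + D) = 6*(-⅓ + 7*D/3) = -2 + 14*D)
(966 + 782)² + l(C) = (966 + 782)² + (-2 + 14*1840) = 1748² + (-2 + 25760) = 3055504 + 25758 = 3081262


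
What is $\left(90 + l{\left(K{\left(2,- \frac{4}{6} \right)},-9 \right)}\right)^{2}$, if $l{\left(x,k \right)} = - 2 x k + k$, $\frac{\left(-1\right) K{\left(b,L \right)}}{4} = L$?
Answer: $16641$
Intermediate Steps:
$K{\left(b,L \right)} = - 4 L$
$l{\left(x,k \right)} = k - 2 k x$ ($l{\left(x,k \right)} = - 2 k x + k = k - 2 k x$)
$\left(90 + l{\left(K{\left(2,- \frac{4}{6} \right)},-9 \right)}\right)^{2} = \left(90 - 9 \left(1 - 2 \left(- 4 \left(- \frac{4}{6}\right)\right)\right)\right)^{2} = \left(90 - 9 \left(1 - 2 \left(- 4 \left(\left(-4\right) \frac{1}{6}\right)\right)\right)\right)^{2} = \left(90 - 9 \left(1 - 2 \left(\left(-4\right) \left(- \frac{2}{3}\right)\right)\right)\right)^{2} = \left(90 - 9 \left(1 - \frac{16}{3}\right)\right)^{2} = \left(90 - -39\right)^{2} = \left(90 + 39\right)^{2} = 129^{2} = 16641$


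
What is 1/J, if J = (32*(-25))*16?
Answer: -1/12800 ≈ -7.8125e-5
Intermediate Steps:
J = -12800 (J = -800*16 = -12800)
1/J = 1/(-12800) = -1/12800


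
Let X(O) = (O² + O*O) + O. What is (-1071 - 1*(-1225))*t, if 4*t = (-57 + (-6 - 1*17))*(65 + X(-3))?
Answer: -246400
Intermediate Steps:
X(O) = O + 2*O² (X(O) = (O² + O²) + O = 2*O² + O = O + 2*O²)
t = -1600 (t = ((-57 + (-6 - 1*17))*(65 - 3*(1 + 2*(-3))))/4 = ((-57 + (-6 - 17))*(65 - 3*(1 - 6)))/4 = ((-57 - 23)*(65 - 3*(-5)))/4 = (-80*(65 + 15))/4 = (-80*80)/4 = (¼)*(-6400) = -1600)
(-1071 - 1*(-1225))*t = (-1071 - 1*(-1225))*(-1600) = (-1071 + 1225)*(-1600) = 154*(-1600) = -246400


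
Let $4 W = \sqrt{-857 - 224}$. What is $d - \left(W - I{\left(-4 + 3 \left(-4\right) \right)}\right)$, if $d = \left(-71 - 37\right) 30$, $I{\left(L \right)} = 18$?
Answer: $-3222 - \frac{i \sqrt{1081}}{4} \approx -3222.0 - 8.2196 i$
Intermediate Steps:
$W = \frac{i \sqrt{1081}}{4}$ ($W = \frac{\sqrt{-857 - 224}}{4} = \frac{\sqrt{-1081}}{4} = \frac{i \sqrt{1081}}{4} \approx 8.2196 i$)
$d = -3240$ ($d = \left(-108\right) 30 = -3240$)
$d - \left(W - I{\left(-4 + 3 \left(-4\right) \right)}\right) = -3240 - \left(\frac{i \sqrt{1081}}{4} - 18\right) = -3240 - \left(-18 + \frac{i \sqrt{1081}}{4}\right) = -3240 + \left(18 - \frac{i \sqrt{1081}}{4}\right) = -3222 - \frac{i \sqrt{1081}}{4}$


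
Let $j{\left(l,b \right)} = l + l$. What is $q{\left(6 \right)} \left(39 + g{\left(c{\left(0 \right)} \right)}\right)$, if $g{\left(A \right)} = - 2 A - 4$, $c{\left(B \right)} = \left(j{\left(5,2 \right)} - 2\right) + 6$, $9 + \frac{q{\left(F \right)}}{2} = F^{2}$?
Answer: $378$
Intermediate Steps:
$q{\left(F \right)} = -18 + 2 F^{2}$
$j{\left(l,b \right)} = 2 l$
$c{\left(B \right)} = 14$ ($c{\left(B \right)} = \left(2 \cdot 5 - 2\right) + 6 = \left(10 - 2\right) + 6 = 8 + 6 = 14$)
$g{\left(A \right)} = -4 - 2 A$
$q{\left(6 \right)} \left(39 + g{\left(c{\left(0 \right)} \right)}\right) = \left(-18 + 2 \cdot 6^{2}\right) \left(39 - 32\right) = \left(-18 + 2 \cdot 36\right) \left(39 - 32\right) = \left(-18 + 72\right) \left(39 - 32\right) = 54 \cdot 7 = 378$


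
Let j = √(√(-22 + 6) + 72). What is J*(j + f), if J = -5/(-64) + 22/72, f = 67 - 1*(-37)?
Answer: 2873/72 + 221*√(18 + I)/288 ≈ 43.16 + 0.0904*I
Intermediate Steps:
f = 104 (f = 67 + 37 = 104)
J = 221/576 (J = -5*(-1/64) + 22*(1/72) = 5/64 + 11/36 = 221/576 ≈ 0.38368)
j = √(72 + 4*I) (j = √(√(-16) + 72) = √(4*I + 72) = √(72 + 4*I) ≈ 8.4886 + 0.2356*I)
J*(j + f) = 221*(2*√(18 + I) + 104)/576 = 221*(104 + 2*√(18 + I))/576 = 2873/72 + 221*√(18 + I)/288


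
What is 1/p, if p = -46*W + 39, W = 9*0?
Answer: 1/39 ≈ 0.025641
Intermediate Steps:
W = 0
p = 39 (p = -46*0 + 39 = 0 + 39 = 39)
1/p = 1/39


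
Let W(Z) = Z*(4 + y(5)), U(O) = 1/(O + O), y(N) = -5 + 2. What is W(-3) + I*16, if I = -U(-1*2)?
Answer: 1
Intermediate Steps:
y(N) = -3
U(O) = 1/(2*O)
I = ¼ (I = -1/(2*((-1*2))) = -1/(2*(-2)) = -(-1)/(2*2) = -1*(-¼) = ¼ ≈ 0.25000)
W(Z) = Z (W(Z) = Z*(4 - 3) = Z*1 = Z)
W(-3) + I*16 = -3 + (¼)*16 = -3 + 4 = 1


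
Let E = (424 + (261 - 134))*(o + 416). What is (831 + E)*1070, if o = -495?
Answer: -45686860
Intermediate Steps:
E = -43529 (E = (424 + (261 - 134))*(-495 + 416) = (424 + 127)*(-79) = 551*(-79) = -43529)
(831 + E)*1070 = (831 - 43529)*1070 = -42698*1070 = -45686860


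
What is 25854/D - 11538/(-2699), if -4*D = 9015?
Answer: -58368238/8110495 ≈ -7.1966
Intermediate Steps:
D = -9015/4 (D = -¼*9015 = -9015/4 ≈ -2253.8)
25854/D - 11538/(-2699) = 25854/(-9015/4) - 11538/(-2699) = 25854*(-4/9015) - 11538*(-1/2699) = -34472/3005 + 11538/2699 = -58368238/8110495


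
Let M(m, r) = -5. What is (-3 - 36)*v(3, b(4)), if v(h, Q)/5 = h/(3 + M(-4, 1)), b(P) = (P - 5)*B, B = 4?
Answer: 585/2 ≈ 292.50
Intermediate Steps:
b(P) = -20 + 4*P (b(P) = (P - 5)*4 = (-5 + P)*4 = -20 + 4*P)
v(h, Q) = -5*h/2 (v(h, Q) = 5*(h/(3 - 5)) = 5*(h/(-2)) = 5*(-h/2) = -5*h/2)
(-3 - 36)*v(3, b(4)) = (-3 - 36)*(-5/2*3) = -39*(-15/2) = 585/2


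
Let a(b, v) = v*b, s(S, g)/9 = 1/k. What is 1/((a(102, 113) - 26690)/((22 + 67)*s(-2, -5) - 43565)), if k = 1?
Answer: 10691/3791 ≈ 2.8201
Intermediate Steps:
s(S, g) = 9 (s(S, g) = 9/1 = 9*1 = 9)
a(b, v) = b*v
1/((a(102, 113) - 26690)/((22 + 67)*s(-2, -5) - 43565)) = 1/((102*113 - 26690)/((22 + 67)*9 - 43565)) = 1/((11526 - 26690)/(89*9 - 43565)) = 1/(-15164/(801 - 43565)) = 1/(-15164/(-42764)) = 1/(-15164*(-1/42764)) = 1/(3791/10691) = 10691/3791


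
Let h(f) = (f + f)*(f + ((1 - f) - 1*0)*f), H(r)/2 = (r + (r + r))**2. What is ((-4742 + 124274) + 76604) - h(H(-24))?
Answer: 2228595326504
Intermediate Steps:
H(r) = 18*r**2 (H(r) = 2*(r + (r + r))**2 = 2*(r + 2*r)**2 = 2*(3*r)**2 = 2*(9*r**2) = 18*r**2)
h(f) = 2*f*(f + f*(1 - f)) (h(f) = (2*f)*(f + ((1 - f) + 0)*f) = (2*f)*(f + (1 - f)*f) = (2*f)*(f + f*(1 - f)) = 2*f*(f + f*(1 - f)))
((-4742 + 124274) + 76604) - h(H(-24)) = ((-4742 + 124274) + 76604) - 2*(18*(-24)**2)**2*(2 - 18*(-24)**2) = (119532 + 76604) - 2*(18*576)**2*(2 - 18*576) = 196136 - 2*10368**2*(2 - 1*10368) = 196136 - 2*107495424*(2 - 10368) = 196136 - 2*107495424*(-10366) = 196136 - 1*(-2228595130368) = 196136 + 2228595130368 = 2228595326504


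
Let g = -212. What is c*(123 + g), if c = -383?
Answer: 34087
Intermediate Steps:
c*(123 + g) = -383*(123 - 212) = -383*(-89) = 34087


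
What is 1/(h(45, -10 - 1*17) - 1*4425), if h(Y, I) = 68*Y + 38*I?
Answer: -1/2391 ≈ -0.00041824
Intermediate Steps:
h(Y, I) = 38*I + 68*Y
1/(h(45, -10 - 1*17) - 1*4425) = 1/((38*(-10 - 1*17) + 68*45) - 1*4425) = 1/((38*(-10 - 17) + 3060) - 4425) = 1/((38*(-27) + 3060) - 4425) = 1/((-1026 + 3060) - 4425) = 1/(2034 - 4425) = 1/(-2391) = -1/2391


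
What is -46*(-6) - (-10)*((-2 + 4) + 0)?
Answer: 296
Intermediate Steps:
-46*(-6) - (-10)*((-2 + 4) + 0) = 276 - (-10)*(2 + 0) = 276 - (-10)*2 = 276 - 1*(-20) = 276 + 20 = 296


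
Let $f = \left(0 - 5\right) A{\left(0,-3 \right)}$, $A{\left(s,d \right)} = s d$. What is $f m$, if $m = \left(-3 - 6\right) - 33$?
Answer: $0$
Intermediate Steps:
$A{\left(s,d \right)} = d s$
$f = 0$ ($f = \left(0 - 5\right) \left(\left(-3\right) 0\right) = \left(-5\right) 0 = 0$)
$m = -42$ ($m = -9 - 33 = -42$)
$f m = 0 \left(-42\right) = 0$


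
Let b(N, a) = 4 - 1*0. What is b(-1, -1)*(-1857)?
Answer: -7428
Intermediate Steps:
b(N, a) = 4 (b(N, a) = 4 + 0 = 4)
b(-1, -1)*(-1857) = 4*(-1857) = -7428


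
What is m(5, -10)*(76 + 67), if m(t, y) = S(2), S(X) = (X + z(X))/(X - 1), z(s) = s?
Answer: 572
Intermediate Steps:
S(X) = 2*X/(-1 + X) (S(X) = (X + X)/(X - 1) = (2*X)/(-1 + X) = 2*X/(-1 + X))
m(t, y) = 4 (m(t, y) = 2*2/(-1 + 2) = 2*2/1 = 2*2*1 = 4)
m(5, -10)*(76 + 67) = 4*(76 + 67) = 4*143 = 572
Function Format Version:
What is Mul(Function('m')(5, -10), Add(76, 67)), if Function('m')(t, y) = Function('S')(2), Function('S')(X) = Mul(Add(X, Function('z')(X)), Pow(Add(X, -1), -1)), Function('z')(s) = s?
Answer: 572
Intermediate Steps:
Function('S')(X) = Mul(2, X, Pow(Add(-1, X), -1)) (Function('S')(X) = Mul(Add(X, X), Pow(Add(X, -1), -1)) = Mul(Mul(2, X), Pow(Add(-1, X), -1)) = Mul(2, X, Pow(Add(-1, X), -1)))
Function('m')(t, y) = 4 (Function('m')(t, y) = Mul(2, 2, Pow(Add(-1, 2), -1)) = Mul(2, 2, Pow(1, -1)) = Mul(2, 2, 1) = 4)
Mul(Function('m')(5, -10), Add(76, 67)) = Mul(4, Add(76, 67)) = Mul(4, 143) = 572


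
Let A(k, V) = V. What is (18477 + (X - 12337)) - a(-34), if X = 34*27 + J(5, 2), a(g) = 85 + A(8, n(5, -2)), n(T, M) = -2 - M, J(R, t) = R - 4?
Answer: 6974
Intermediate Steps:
J(R, t) = -4 + R
a(g) = 85 (a(g) = 85 + (-2 - 1*(-2)) = 85 + (-2 + 2) = 85 + 0 = 85)
X = 919 (X = 34*27 + (-4 + 5) = 918 + 1 = 919)
(18477 + (X - 12337)) - a(-34) = (18477 + (919 - 12337)) - 1*85 = (18477 - 11418) - 85 = 7059 - 85 = 6974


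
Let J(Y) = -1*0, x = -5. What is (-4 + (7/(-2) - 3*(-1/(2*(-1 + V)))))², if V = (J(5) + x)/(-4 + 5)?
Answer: 961/16 ≈ 60.063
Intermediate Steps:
J(Y) = 0
V = -5 (V = (0 - 5)/(-4 + 5) = -5/1 = -5*1 = -5)
(-4 + (7/(-2) - 3*(-1/(2*(-1 + V)))))² = (-4 + (7/(-2) - 3*(-1/(2*(-1 - 5)))))² = (-4 + (7*(-½) - 3/((-6*(-2)))))² = (-4 + (-7/2 - 3/12))² = (-4 + (-7/2 - 3*1/12))² = (-4 + (-7/2 - ¼))² = (-4 - 15/4)² = (-31/4)² = 961/16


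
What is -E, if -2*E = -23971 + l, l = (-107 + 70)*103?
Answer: -13891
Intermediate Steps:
l = -3811 (l = -37*103 = -3811)
E = 13891 (E = -(-23971 - 3811)/2 = -½*(-27782) = 13891)
-E = -1*13891 = -13891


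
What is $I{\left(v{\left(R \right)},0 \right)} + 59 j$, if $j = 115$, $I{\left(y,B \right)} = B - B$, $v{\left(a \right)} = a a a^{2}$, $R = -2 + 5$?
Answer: $6785$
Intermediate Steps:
$R = 3$
$v{\left(a \right)} = a^{4}$ ($v{\left(a \right)} = a^{2} a^{2} = a^{4}$)
$I{\left(y,B \right)} = 0$
$I{\left(v{\left(R \right)},0 \right)} + 59 j = 0 + 59 \cdot 115 = 0 + 6785 = 6785$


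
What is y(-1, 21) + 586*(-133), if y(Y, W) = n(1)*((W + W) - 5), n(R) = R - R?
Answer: -77938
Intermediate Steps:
n(R) = 0
y(Y, W) = 0 (y(Y, W) = 0*((W + W) - 5) = 0*(2*W - 5) = 0*(-5 + 2*W) = 0)
y(-1, 21) + 586*(-133) = 0 + 586*(-133) = 0 - 77938 = -77938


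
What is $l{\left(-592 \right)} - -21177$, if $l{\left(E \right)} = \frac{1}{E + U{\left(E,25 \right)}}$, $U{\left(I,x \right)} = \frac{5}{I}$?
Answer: $\frac{7421881421}{350469} \approx 21177.0$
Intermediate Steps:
$l{\left(E \right)} = \frac{1}{E + \frac{5}{E}}$
$l{\left(-592 \right)} - -21177 = - \frac{592}{5 + \left(-592\right)^{2}} - -21177 = - \frac{592}{5 + 350464} + 21177 = - \frac{592}{350469} + 21177 = \frac{7421881421}{350469}$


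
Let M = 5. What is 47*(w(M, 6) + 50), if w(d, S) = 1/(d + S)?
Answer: 25897/11 ≈ 2354.3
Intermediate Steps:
w(d, S) = 1/(S + d)
47*(w(M, 6) + 50) = 47*(1/(6 + 5) + 50) = 47*(1/11 + 50) = 47*(551/11) = 25897/11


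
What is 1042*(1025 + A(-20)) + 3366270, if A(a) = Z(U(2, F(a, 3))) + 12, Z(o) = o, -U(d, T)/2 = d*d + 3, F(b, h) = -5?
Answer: 4432236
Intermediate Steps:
U(d, T) = -6 - 2*d² (U(d, T) = -2*(d*d + 3) = -2*(d² + 3) = -2*(3 + d²) = -6 - 2*d²)
A(a) = -2 (A(a) = (-6 - 2*2²) + 12 = (-6 - 2*4) + 12 = (-6 - 8) + 12 = -14 + 12 = -2)
1042*(1025 + A(-20)) + 3366270 = 1042*(1025 - 2) + 3366270 = 1042*1023 + 3366270 = 1065966 + 3366270 = 4432236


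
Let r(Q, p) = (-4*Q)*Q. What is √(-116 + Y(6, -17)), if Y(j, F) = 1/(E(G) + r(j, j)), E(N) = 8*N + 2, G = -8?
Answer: I*√4922782/206 ≈ 10.771*I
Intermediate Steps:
r(Q, p) = -4*Q²
E(N) = 2 + 8*N
Y(j, F) = 1/(-62 - 4*j²) (Y(j, F) = 1/((2 + 8*(-8)) - 4*j²) = 1/((2 - 64) - 4*j²) = 1/(-62 - 4*j²))
√(-116 + Y(6, -17)) = √(-116 - 1/(62 + 4*6²)) = √(-116 - 1/(62 + 4*36)) = √(-116 - 1/(62 + 144)) = √(-116 - 1/206) = √(-23897/206) = I*√4922782/206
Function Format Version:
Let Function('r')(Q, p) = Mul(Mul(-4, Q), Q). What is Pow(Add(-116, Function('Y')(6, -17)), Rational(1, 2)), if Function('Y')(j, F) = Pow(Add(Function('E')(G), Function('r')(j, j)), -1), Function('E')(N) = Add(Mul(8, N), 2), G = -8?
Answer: Mul(Rational(1, 206), I, Pow(4922782, Rational(1, 2))) ≈ Mul(10.771, I)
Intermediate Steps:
Function('r')(Q, p) = Mul(-4, Pow(Q, 2))
Function('E')(N) = Add(2, Mul(8, N))
Function('Y')(j, F) = Pow(Add(-62, Mul(-4, Pow(j, 2))), -1) (Function('Y')(j, F) = Pow(Add(Add(2, Mul(8, -8)), Mul(-4, Pow(j, 2))), -1) = Pow(Add(Add(2, -64), Mul(-4, Pow(j, 2))), -1) = Pow(Add(-62, Mul(-4, Pow(j, 2))), -1))
Pow(Add(-116, Function('Y')(6, -17)), Rational(1, 2)) = Pow(Add(-116, Mul(-1, Pow(Add(62, Mul(4, Pow(6, 2))), -1))), Rational(1, 2)) = Pow(Add(-116, Mul(-1, Pow(Add(62, Mul(4, 36)), -1))), Rational(1, 2)) = Pow(Add(-116, Mul(-1, Pow(Add(62, 144), -1))), Rational(1, 2)) = Pow(Add(-116, Mul(-1, Pow(206, -1))), Rational(1, 2)) = Pow(Add(-116, Mul(-1, Rational(1, 206))), Rational(1, 2)) = Pow(Add(-116, Rational(-1, 206)), Rational(1, 2)) = Pow(Rational(-23897, 206), Rational(1, 2)) = Mul(Rational(1, 206), I, Pow(4922782, Rational(1, 2)))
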